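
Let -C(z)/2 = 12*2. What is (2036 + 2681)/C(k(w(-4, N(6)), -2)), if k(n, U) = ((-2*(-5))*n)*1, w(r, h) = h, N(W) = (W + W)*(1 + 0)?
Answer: -4717/48 ≈ -98.271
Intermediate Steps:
N(W) = 2*W (N(W) = (2*W)*1 = 2*W)
k(n, U) = 10*n (k(n, U) = (10*n)*1 = 10*n)
C(z) = -48 (C(z) = -24*2 = -2*24 = -48)
(2036 + 2681)/C(k(w(-4, N(6)), -2)) = (2036 + 2681)/(-48) = 4717*(-1/48) = -4717/48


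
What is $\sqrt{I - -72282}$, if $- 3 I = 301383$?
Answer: $3 i \sqrt{3131} \approx 167.87 i$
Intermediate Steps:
$I = -100461$ ($I = \left(- \frac{1}{3}\right) 301383 = -100461$)
$\sqrt{I - -72282} = \sqrt{-100461 - -72282} = \sqrt{-100461 + \left(-61640 + 133922\right)} = \sqrt{-100461 + 72282} = \sqrt{-28179} = 3 i \sqrt{3131}$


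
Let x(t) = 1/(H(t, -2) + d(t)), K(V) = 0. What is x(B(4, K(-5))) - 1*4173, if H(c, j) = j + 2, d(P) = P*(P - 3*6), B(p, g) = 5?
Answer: -271246/65 ≈ -4173.0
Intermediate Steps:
d(P) = P*(-18 + P) (d(P) = P*(P - 18) = P*(-18 + P))
H(c, j) = 2 + j
x(t) = 1/(t*(-18 + t)) (x(t) = 1/((2 - 2) + t*(-18 + t)) = 1/(0 + t*(-18 + t)) = 1/(t*(-18 + t)))
x(B(4, K(-5))) - 1*4173 = 1/(5*(-18 + 5)) - 1*4173 = (⅕)/(-13) - 4173 = (⅕)*(-1/13) - 4173 = -1/65 - 4173 = -271246/65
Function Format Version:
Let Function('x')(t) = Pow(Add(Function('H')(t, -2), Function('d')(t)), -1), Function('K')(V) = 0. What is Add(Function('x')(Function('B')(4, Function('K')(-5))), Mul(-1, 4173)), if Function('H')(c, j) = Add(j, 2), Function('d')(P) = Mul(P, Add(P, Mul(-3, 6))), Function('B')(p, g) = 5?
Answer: Rational(-271246, 65) ≈ -4173.0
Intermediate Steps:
Function('d')(P) = Mul(P, Add(-18, P)) (Function('d')(P) = Mul(P, Add(P, -18)) = Mul(P, Add(-18, P)))
Function('H')(c, j) = Add(2, j)
Function('x')(t) = Mul(Pow(t, -1), Pow(Add(-18, t), -1)) (Function('x')(t) = Pow(Add(Add(2, -2), Mul(t, Add(-18, t))), -1) = Pow(Add(0, Mul(t, Add(-18, t))), -1) = Pow(Mul(t, Add(-18, t)), -1) = Mul(Pow(t, -1), Pow(Add(-18, t), -1)))
Add(Function('x')(Function('B')(4, Function('K')(-5))), Mul(-1, 4173)) = Add(Mul(Pow(5, -1), Pow(Add(-18, 5), -1)), Mul(-1, 4173)) = Add(Mul(Rational(1, 5), Pow(-13, -1)), -4173) = Add(Mul(Rational(1, 5), Rational(-1, 13)), -4173) = Add(Rational(-1, 65), -4173) = Rational(-271246, 65)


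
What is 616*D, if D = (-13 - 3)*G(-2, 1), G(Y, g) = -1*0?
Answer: 0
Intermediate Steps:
G(Y, g) = 0
D = 0 (D = (-13 - 3)*0 = -16*0 = 0)
616*D = 616*0 = 0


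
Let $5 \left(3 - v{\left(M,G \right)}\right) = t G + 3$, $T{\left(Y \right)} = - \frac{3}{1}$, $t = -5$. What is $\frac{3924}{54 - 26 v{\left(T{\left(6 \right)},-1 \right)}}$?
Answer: $\frac{4905}{22} \approx 222.95$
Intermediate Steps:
$T{\left(Y \right)} = -3$ ($T{\left(Y \right)} = \left(-3\right) 1 = -3$)
$v{\left(M,G \right)} = \frac{12}{5} + G$ ($v{\left(M,G \right)} = 3 - \frac{- 5 G + 3}{5} = 3 - \frac{3 - 5 G}{5} = 3 + \left(- \frac{3}{5} + G\right) = \frac{12}{5} + G$)
$\frac{3924}{54 - 26 v{\left(T{\left(6 \right)},-1 \right)}} = \frac{3924}{54 - 26 \left(\frac{12}{5} - 1\right)} = \frac{3924}{54 - \frac{182}{5}} = \frac{3924}{\frac{88}{5}} = 3924 \cdot \frac{5}{88} = \frac{4905}{22}$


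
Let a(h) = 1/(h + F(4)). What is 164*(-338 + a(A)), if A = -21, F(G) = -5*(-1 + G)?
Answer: -498929/9 ≈ -55437.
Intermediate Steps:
F(G) = 5 - 5*G
a(h) = 1/(-15 + h) (a(h) = 1/(h + (5 - 5*4)) = 1/(h + (5 - 20)) = 1/(h - 15) = 1/(-15 + h))
164*(-338 + a(A)) = 164*(-338 + 1/(-15 - 21)) = 164*(-338 + 1/(-36)) = 164*(-338 - 1/36) = 164*(-12169/36) = -498929/9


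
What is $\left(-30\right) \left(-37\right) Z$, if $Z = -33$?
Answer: $-36630$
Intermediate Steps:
$\left(-30\right) \left(-37\right) Z = \left(-30\right) \left(-37\right) \left(-33\right) = 1110 \left(-33\right) = -36630$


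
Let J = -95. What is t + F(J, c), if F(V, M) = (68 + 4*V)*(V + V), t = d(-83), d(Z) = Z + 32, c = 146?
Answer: 59229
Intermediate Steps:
d(Z) = 32 + Z
t = -51 (t = 32 - 83 = -51)
F(V, M) = 2*V*(68 + 4*V) (F(V, M) = (68 + 4*V)*(2*V) = 2*V*(68 + 4*V))
t + F(J, c) = -51 + 8*(-95)*(17 - 95) = -51 + 8*(-95)*(-78) = -51 + 59280 = 59229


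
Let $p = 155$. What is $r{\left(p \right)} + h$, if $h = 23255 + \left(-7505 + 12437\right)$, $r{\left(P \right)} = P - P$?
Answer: $28187$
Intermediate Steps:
$r{\left(P \right)} = 0$
$h = 28187$ ($h = 23255 + 4932 = 28187$)
$r{\left(p \right)} + h = 0 + 28187 = 28187$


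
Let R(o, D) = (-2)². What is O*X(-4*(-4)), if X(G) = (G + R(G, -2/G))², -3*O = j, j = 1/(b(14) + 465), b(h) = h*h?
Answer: -400/1983 ≈ -0.20171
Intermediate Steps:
R(o, D) = 4
b(h) = h²
j = 1/661 (j = 1/(14² + 465) = 1/(196 + 465) = 1/661 ≈ 0.0015129)
O = -1/1983 (O = -⅓*1/661 = -1/1983 ≈ -0.00050429)
X(G) = (4 + G)² (X(G) = (G + 4)² = (4 + G)²)
O*X(-4*(-4)) = -(4 - 4*(-4))²/1983 = -(4 + 16)²/1983 = -1/1983*20² = -1/1983*400 = -400/1983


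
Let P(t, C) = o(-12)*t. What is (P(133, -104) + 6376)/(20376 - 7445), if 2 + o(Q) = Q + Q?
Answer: 2918/12931 ≈ 0.22566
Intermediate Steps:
o(Q) = -2 + 2*Q (o(Q) = -2 + (Q + Q) = -2 + 2*Q)
P(t, C) = -26*t (P(t, C) = (-2 + 2*(-12))*t = (-2 - 24)*t = -26*t)
(P(133, -104) + 6376)/(20376 - 7445) = (-26*133 + 6376)/(20376 - 7445) = (-3458 + 6376)/12931 = 2918*(1/12931) = 2918/12931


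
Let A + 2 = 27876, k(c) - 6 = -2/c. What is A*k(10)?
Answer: 808346/5 ≈ 1.6167e+5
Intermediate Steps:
k(c) = 6 - 2/c
A = 27874 (A = -2 + 27876 = 27874)
A*k(10) = 27874*(6 - 2/10) = 27874*(6 - 2*⅒) = 27874*(6 - ⅕) = 27874*(29/5) = 808346/5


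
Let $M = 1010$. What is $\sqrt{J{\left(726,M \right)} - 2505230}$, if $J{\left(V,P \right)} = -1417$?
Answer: $i \sqrt{2506647} \approx 1583.2 i$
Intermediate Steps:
$\sqrt{J{\left(726,M \right)} - 2505230} = \sqrt{-1417 - 2505230} = \sqrt{-2506647} = i \sqrt{2506647}$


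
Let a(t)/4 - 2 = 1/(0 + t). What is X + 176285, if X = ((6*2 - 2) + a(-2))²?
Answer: 176541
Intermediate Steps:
a(t) = 8 + 4/t (a(t) = 8 + 4/(0 + t) = 8 + 4/t)
X = 256 (X = ((6*2 - 2) + (8 + 4/(-2)))² = ((12 - 2) + (8 + 4*(-½)))² = (10 + (8 - 2))² = (10 + 6)² = 16² = 256)
X + 176285 = 256 + 176285 = 176541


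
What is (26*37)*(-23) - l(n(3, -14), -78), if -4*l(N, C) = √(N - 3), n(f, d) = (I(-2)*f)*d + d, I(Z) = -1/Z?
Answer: -22126 + I*√38/4 ≈ -22126.0 + 1.5411*I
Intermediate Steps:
n(f, d) = d + d*f/2 (n(f, d) = ((-1/(-2))*f)*d + d = ((-1*(-½))*f)*d + d = (f/2)*d + d = d*f/2 + d = d + d*f/2)
l(N, C) = -√(-3 + N)/4 (l(N, C) = -√(N - 3)/4 = -√(-3 + N)/4)
(26*37)*(-23) - l(n(3, -14), -78) = (26*37)*(-23) - (-1)*√(-3 + (½)*(-14)*(2 + 3))/4 = 962*(-23) - (-1)*√(-3 + (½)*(-14)*5)/4 = -22126 - (-1)*√(-3 - 35)/4 = -22126 - (-1)*√(-38)/4 = -22126 - (-1)*I*√38/4 = -22126 + I*√38/4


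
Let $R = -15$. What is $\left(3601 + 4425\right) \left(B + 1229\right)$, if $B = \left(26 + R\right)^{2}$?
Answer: $10835100$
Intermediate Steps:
$B = 121$ ($B = \left(26 - 15\right)^{2} = 11^{2} = 121$)
$\left(3601 + 4425\right) \left(B + 1229\right) = \left(3601 + 4425\right) \left(121 + 1229\right) = 8026 \cdot 1350 = 10835100$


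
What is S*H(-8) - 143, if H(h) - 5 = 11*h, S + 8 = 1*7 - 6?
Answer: 438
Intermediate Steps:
S = -7 (S = -8 + (1*7 - 6) = -8 + (7 - 6) = -8 + 1 = -7)
H(h) = 5 + 11*h
S*H(-8) - 143 = -7*(5 + 11*(-8)) - 143 = -7*(5 - 88) - 143 = -7*(-83) - 143 = 581 - 143 = 438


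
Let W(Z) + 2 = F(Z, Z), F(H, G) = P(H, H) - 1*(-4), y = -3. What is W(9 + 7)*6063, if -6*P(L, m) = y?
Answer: 30315/2 ≈ 15158.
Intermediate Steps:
P(L, m) = 1/2 (P(L, m) = -1/6*(-3) = 1/2)
F(H, G) = 9/2 (F(H, G) = 1/2 - 1*(-4) = 1/2 + 4 = 9/2)
W(Z) = 5/2 (W(Z) = -2 + 9/2 = 5/2)
W(9 + 7)*6063 = (5/2)*6063 = 30315/2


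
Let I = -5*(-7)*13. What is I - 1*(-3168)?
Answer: 3623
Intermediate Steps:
I = 455 (I = 35*13 = 455)
I - 1*(-3168) = 455 - 1*(-3168) = 455 + 3168 = 3623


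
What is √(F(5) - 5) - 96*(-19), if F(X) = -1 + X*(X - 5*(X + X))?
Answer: 1824 + I*√231 ≈ 1824.0 + 15.199*I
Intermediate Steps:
F(X) = -1 - 9*X² (F(X) = -1 + X*(X - 10*X) = -1 + X*(-9*X) = -1 - 9*X²)
√(F(5) - 5) - 96*(-19) = √((-1 - 9*5²) - 5) - 96*(-19) = √((-1 - 9*25) - 5) + 1824 = √((-1 - 225) - 5) + 1824 = √(-226 - 5) + 1824 = √(-231) + 1824 = I*√231 + 1824 = 1824 + I*√231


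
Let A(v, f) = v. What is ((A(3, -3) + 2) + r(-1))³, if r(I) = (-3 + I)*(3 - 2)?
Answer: 1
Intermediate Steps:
r(I) = -3 + I (r(I) = (-3 + I)*1 = -3 + I)
((A(3, -3) + 2) + r(-1))³ = ((3 + 2) + (-3 - 1))³ = (5 - 4)³ = 1³ = 1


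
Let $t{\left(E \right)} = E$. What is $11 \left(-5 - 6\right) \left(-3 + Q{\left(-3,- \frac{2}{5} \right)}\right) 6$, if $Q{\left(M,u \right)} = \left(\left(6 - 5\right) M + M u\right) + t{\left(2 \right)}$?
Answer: $\frac{10164}{5} \approx 2032.8$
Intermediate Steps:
$Q{\left(M,u \right)} = 2 + M + M u$ ($Q{\left(M,u \right)} = \left(\left(6 - 5\right) M + M u\right) + 2 = \left(1 M + M u\right) + 2 = \left(M + M u\right) + 2 = 2 + M + M u$)
$11 \left(-5 - 6\right) \left(-3 + Q{\left(-3,- \frac{2}{5} \right)}\right) 6 = 11 \left(-5 - 6\right) \left(-3 - \left(1 + 3 \left(-2\right) \frac{1}{5}\right)\right) 6 = 11 \left(-11\right) \left(-3 - \left(1 + 3 \left(-2\right) \frac{1}{5}\right)\right) 6 = - 121 \left(-3 - - \frac{1}{5}\right) 6 = - 121 \left(-3 + \left(2 - 3 + \frac{6}{5}\right)\right) 6 = - 121 \left(-3 + \frac{1}{5}\right) 6 = - 121 \left(\left(- \frac{14}{5}\right) 6\right) = \left(-121\right) \left(- \frac{84}{5}\right) = \frac{10164}{5}$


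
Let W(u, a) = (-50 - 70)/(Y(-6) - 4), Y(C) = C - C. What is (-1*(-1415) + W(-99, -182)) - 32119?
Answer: -30674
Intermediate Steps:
Y(C) = 0
W(u, a) = 30 (W(u, a) = (-50 - 70)/(0 - 4) = -120/(-4) = -120*(-1/4) = 30)
(-1*(-1415) + W(-99, -182)) - 32119 = (-1*(-1415) + 30) - 32119 = (1415 + 30) - 32119 = 1445 - 32119 = -30674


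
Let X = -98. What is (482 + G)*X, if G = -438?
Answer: -4312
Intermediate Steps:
(482 + G)*X = (482 - 438)*(-98) = 44*(-98) = -4312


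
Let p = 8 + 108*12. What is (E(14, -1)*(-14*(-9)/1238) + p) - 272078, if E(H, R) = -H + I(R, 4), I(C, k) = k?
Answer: -167609736/619 ≈ -2.7078e+5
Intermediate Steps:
E(H, R) = 4 - H (E(H, R) = -H + 4 = 4 - H)
p = 1304 (p = 8 + 1296 = 1304)
(E(14, -1)*(-14*(-9)/1238) + p) - 272078 = ((4 - 1*14)*(-14*(-9)/1238) + 1304) - 272078 = ((4 - 14)*(126*(1/1238)) + 1304) - 272078 = (-10*63/619 + 1304) - 272078 = (-630/619 + 1304) - 272078 = 806546/619 - 272078 = -167609736/619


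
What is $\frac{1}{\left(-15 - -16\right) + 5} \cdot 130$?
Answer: $\frac{65}{3} \approx 21.667$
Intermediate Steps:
$\frac{1}{\left(-15 - -16\right) + 5} \cdot 130 = \frac{1}{\left(-15 + 16\right) + 5} \cdot 130 = \frac{1}{1 + 5} \cdot 130 = \frac{1}{6} \cdot 130 = \frac{65}{3}$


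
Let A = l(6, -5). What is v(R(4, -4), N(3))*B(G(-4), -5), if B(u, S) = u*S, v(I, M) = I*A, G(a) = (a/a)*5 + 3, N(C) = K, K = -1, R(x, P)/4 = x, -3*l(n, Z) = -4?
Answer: -2560/3 ≈ -853.33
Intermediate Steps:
l(n, Z) = 4/3 (l(n, Z) = -⅓*(-4) = 4/3)
R(x, P) = 4*x
A = 4/3 ≈ 1.3333
N(C) = -1
G(a) = 8 (G(a) = 1*5 + 3 = 5 + 3 = 8)
v(I, M) = 4*I/3 (v(I, M) = I*(4/3) = 4*I/3)
B(u, S) = S*u
v(R(4, -4), N(3))*B(G(-4), -5) = (4*(4*4)/3)*(-5*8) = ((4/3)*16)*(-40) = (64/3)*(-40) = -2560/3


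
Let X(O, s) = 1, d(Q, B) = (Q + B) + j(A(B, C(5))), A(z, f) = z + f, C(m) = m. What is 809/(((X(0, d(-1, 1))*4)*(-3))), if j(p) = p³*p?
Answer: -809/12 ≈ -67.417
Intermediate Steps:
A(z, f) = f + z
j(p) = p⁴
d(Q, B) = B + Q + (5 + B)⁴ (d(Q, B) = (Q + B) + (5 + B)⁴ = (B + Q) + (5 + B)⁴ = B + Q + (5 + B)⁴)
809/(((X(0, d(-1, 1))*4)*(-3))) = 809/(((1*4)*(-3))) = 809/((4*(-3))) = 809/(-12) = 809*(-1/12) = -809/12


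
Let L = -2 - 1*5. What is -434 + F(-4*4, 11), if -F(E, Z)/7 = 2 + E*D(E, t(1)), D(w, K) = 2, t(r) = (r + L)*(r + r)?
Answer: -224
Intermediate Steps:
L = -7 (L = -2 - 5 = -7)
t(r) = 2*r*(-7 + r) (t(r) = (r - 7)*(r + r) = (-7 + r)*(2*r) = 2*r*(-7 + r))
F(E, Z) = -14 - 14*E (F(E, Z) = -7*(2 + E*2) = -7*(2 + 2*E) = -14 - 14*E)
-434 + F(-4*4, 11) = -434 + (-14 - (-56)*4) = -434 + (-14 - 14*(-16)) = -434 + (-14 + 224) = -434 + 210 = -224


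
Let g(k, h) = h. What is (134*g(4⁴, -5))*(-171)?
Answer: 114570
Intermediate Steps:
(134*g(4⁴, -5))*(-171) = (134*(-5))*(-171) = -670*(-171) = 114570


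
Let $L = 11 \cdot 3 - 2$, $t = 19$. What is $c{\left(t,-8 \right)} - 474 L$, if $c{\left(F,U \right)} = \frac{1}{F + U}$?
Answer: $- \frac{161633}{11} \approx -14694.0$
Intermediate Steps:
$L = 31$ ($L = 33 - 2 = 31$)
$c{\left(t,-8 \right)} - 474 L = \frac{1}{19 - 8} - 14694 = \frac{1}{11} - 14694 = - \frac{161633}{11}$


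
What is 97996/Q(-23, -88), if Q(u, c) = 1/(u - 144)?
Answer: -16365332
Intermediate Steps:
Q(u, c) = 1/(-144 + u)
97996/Q(-23, -88) = 97996/(1/(-144 - 23)) = 97996/(1/(-167)) = 97996/(-1/167) = 97996*(-167) = -16365332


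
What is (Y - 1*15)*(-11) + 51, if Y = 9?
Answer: 117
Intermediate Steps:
(Y - 1*15)*(-11) + 51 = (9 - 1*15)*(-11) + 51 = (9 - 15)*(-11) + 51 = -6*(-11) + 51 = 66 + 51 = 117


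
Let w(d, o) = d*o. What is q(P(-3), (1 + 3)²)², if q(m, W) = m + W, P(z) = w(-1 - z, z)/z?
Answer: 324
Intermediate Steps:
P(z) = -1 - z (P(z) = ((-1 - z)*z)/z = (z*(-1 - z))/z = -1 - z)
q(m, W) = W + m
q(P(-3), (1 + 3)²)² = ((1 + 3)² + (-1 - 1*(-3)))² = (4² + (-1 + 3))² = (16 + 2)² = 18² = 324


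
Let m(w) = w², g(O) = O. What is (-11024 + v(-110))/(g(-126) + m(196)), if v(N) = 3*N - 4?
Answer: -5679/19145 ≈ -0.29663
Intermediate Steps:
v(N) = -4 + 3*N
(-11024 + v(-110))/(g(-126) + m(196)) = (-11024 + (-4 + 3*(-110)))/(-126 + 196²) = (-11024 + (-4 - 330))/(-126 + 38416) = (-11024 - 334)/38290 = -11358*1/38290 = -5679/19145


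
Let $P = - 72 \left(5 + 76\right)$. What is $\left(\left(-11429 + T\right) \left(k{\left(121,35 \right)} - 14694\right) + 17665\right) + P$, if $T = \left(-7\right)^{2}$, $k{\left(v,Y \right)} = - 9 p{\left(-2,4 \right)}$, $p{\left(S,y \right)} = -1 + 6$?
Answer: $167741653$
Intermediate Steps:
$p{\left(S,y \right)} = 5$
$k{\left(v,Y \right)} = -45$ ($k{\left(v,Y \right)} = \left(-9\right) 5 = -45$)
$P = -5832$ ($P = \left(-72\right) 81 = -5832$)
$T = 49$
$\left(\left(-11429 + T\right) \left(k{\left(121,35 \right)} - 14694\right) + 17665\right) + P = \left(\left(-11429 + 49\right) \left(-45 - 14694\right) + 17665\right) - 5832 = \left(\left(-11380\right) \left(-14739\right) + 17665\right) - 5832 = \left(167729820 + 17665\right) - 5832 = 167747485 - 5832 = 167741653$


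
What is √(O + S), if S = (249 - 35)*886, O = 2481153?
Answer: √2670757 ≈ 1634.2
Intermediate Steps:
S = 189604 (S = 214*886 = 189604)
√(O + S) = √(2481153 + 189604) = √2670757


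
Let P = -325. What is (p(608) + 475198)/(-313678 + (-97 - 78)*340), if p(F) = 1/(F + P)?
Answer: -10344695/8123798 ≈ -1.2734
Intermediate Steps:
p(F) = 1/(-325 + F) (p(F) = 1/(F - 325) = 1/(-325 + F))
(p(608) + 475198)/(-313678 + (-97 - 78)*340) = (1/(-325 + 608) + 475198)/(-313678 + (-97 - 78)*340) = (1/283 + 475198)/(-313678 - 175*340) = (1/283 + 475198)/(-313678 - 59500) = (134481035/283)/(-373178) = (134481035/283)*(-1/373178) = -10344695/8123798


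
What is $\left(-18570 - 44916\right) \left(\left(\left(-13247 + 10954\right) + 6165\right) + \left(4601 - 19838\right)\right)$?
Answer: $721518390$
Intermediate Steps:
$\left(-18570 - 44916\right) \left(\left(\left(-13247 + 10954\right) + 6165\right) + \left(4601 - 19838\right)\right) = - 63486 \left(\left(-2293 + 6165\right) - 15237\right) = - 63486 \left(3872 - 15237\right) = \left(-63486\right) \left(-11365\right) = 721518390$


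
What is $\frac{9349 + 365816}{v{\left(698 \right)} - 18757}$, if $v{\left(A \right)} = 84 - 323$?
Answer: $- \frac{125055}{6332} \approx -19.75$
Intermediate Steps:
$v{\left(A \right)} = -239$
$\frac{9349 + 365816}{v{\left(698 \right)} - 18757} = \frac{9349 + 365816}{-239 - 18757} = \frac{375165}{-18996} = 375165 \left(- \frac{1}{18996}\right) = - \frac{125055}{6332}$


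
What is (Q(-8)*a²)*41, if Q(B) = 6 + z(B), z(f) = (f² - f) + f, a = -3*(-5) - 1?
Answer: 562520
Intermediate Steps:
a = 14 (a = 15 - 1 = 14)
z(f) = f²
Q(B) = 6 + B²
(Q(-8)*a²)*41 = ((6 + (-8)²)*14²)*41 = ((6 + 64)*196)*41 = (70*196)*41 = 13720*41 = 562520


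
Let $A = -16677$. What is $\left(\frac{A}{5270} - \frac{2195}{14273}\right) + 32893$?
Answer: $\frac{145524672327}{4424630} \approx 32890.0$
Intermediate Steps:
$\left(\frac{A}{5270} - \frac{2195}{14273}\right) + 32893 = \left(- \frac{16677}{5270} - \frac{2195}{14273}\right) + 32893 = \left(\left(-16677\right) \frac{1}{5270} - \frac{2195}{14273}\right) + 32893 = \left(- \frac{981}{310} - \frac{2195}{14273}\right) + 32893 = - \frac{14682263}{4424630} + 32893 = \frac{145524672327}{4424630}$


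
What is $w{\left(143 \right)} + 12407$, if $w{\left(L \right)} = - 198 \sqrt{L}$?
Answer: $12407 - 198 \sqrt{143} \approx 10039.0$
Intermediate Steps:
$w{\left(143 \right)} + 12407 = - 198 \sqrt{143} + 12407 = 12407 - 198 \sqrt{143}$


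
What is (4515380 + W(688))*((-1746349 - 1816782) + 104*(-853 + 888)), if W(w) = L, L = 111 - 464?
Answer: -16071197971257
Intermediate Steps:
L = -353
W(w) = -353
(4515380 + W(688))*((-1746349 - 1816782) + 104*(-853 + 888)) = (4515380 - 353)*((-1746349 - 1816782) + 104*(-853 + 888)) = 4515027*(-3563131 + 104*35) = 4515027*(-3563131 + 3640) = 4515027*(-3559491) = -16071197971257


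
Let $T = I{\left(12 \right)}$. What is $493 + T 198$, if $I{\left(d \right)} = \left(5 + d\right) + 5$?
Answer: $4849$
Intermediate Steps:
$I{\left(d \right)} = 10 + d$
$T = 22$ ($T = 10 + 12 = 22$)
$493 + T 198 = 493 + 22 \cdot 198 = 493 + 4356 = 4849$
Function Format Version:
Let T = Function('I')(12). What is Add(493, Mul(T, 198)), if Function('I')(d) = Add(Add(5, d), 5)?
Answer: 4849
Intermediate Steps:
Function('I')(d) = Add(10, d)
T = 22 (T = Add(10, 12) = 22)
Add(493, Mul(T, 198)) = Add(493, Mul(22, 198)) = Add(493, 4356) = 4849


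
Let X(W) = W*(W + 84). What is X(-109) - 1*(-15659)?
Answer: 18384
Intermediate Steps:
X(W) = W*(84 + W)
X(-109) - 1*(-15659) = -109*(84 - 109) - 1*(-15659) = -109*(-25) + 15659 = 2725 + 15659 = 18384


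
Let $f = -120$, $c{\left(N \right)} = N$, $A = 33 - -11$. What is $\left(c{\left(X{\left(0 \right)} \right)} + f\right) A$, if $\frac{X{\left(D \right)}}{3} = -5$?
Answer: $-5940$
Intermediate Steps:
$A = 44$ ($A = 33 + 11 = 44$)
$X{\left(D \right)} = -15$ ($X{\left(D \right)} = 3 \left(-5\right) = -15$)
$\left(c{\left(X{\left(0 \right)} \right)} + f\right) A = \left(-15 - 120\right) 44 = \left(-135\right) 44 = -5940$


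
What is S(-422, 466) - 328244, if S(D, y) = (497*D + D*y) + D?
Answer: -735052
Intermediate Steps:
S(D, y) = 498*D + D*y
S(-422, 466) - 328244 = -422*(498 + 466) - 328244 = -422*964 - 328244 = -406808 - 328244 = -735052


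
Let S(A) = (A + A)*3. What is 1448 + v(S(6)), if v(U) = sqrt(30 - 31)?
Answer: 1448 + I ≈ 1448.0 + 1.0*I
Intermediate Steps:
S(A) = 6*A (S(A) = (2*A)*3 = 6*A)
v(U) = I (v(U) = sqrt(-1) = I)
1448 + v(S(6)) = 1448 + I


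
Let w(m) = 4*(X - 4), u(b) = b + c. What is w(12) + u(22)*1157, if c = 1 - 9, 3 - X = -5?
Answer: 16214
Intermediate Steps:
X = 8 (X = 3 - 1*(-5) = 3 + 5 = 8)
c = -8
u(b) = -8 + b (u(b) = b - 8 = -8 + b)
w(m) = 16 (w(m) = 4*(8 - 4) = 4*4 = 16)
w(12) + u(22)*1157 = 16 + (-8 + 22)*1157 = 16 + 14*1157 = 16 + 16198 = 16214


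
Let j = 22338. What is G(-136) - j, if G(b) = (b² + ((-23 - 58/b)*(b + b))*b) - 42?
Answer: -838924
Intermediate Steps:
G(b) = -42 + b² + 2*b²*(-23 - 58/b) (G(b) = (b² + ((-23 - 58/b)*(2*b))*b) - 42 = (b² + (2*b*(-23 - 58/b))*b) - 42 = (b² + 2*b²*(-23 - 58/b)) - 42 = -42 + b² + 2*b²*(-23 - 58/b))
G(-136) - j = (-42 - 116*(-136) - 45*(-136)²) - 1*22338 = (-42 + 15776 - 45*18496) - 22338 = (-42 + 15776 - 832320) - 22338 = -816586 - 22338 = -838924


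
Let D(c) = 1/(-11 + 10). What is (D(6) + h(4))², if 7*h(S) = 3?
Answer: 16/49 ≈ 0.32653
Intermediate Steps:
h(S) = 3/7 (h(S) = (⅐)*3 = 3/7)
D(c) = -1 (D(c) = 1/(-1) = -1)
(D(6) + h(4))² = (-1 + 3/7)² = (-4/7)² = 16/49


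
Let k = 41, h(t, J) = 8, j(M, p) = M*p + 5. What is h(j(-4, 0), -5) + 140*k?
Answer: 5748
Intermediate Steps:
j(M, p) = 5 + M*p
h(j(-4, 0), -5) + 140*k = 8 + 140*41 = 8 + 5740 = 5748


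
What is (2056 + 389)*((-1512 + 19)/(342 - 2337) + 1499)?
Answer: 487695674/133 ≈ 3.6669e+6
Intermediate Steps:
(2056 + 389)*((-1512 + 19)/(342 - 2337) + 1499) = 2445*(-1493/(-1995) + 1499) = 2445*(-1493*(-1/1995) + 1499) = 2445*(1493/1995 + 1499) = 2445*(2991998/1995) = 487695674/133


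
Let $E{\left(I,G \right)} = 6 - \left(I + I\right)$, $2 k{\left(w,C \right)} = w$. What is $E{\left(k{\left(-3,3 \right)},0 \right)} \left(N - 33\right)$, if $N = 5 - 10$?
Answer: $-342$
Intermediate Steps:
$k{\left(w,C \right)} = \frac{w}{2}$
$E{\left(I,G \right)} = 6 - 2 I$
$N = -5$ ($N = 5 - 10 = -5$)
$E{\left(k{\left(-3,3 \right)},0 \right)} \left(N - 33\right) = \left(6 - 2 \cdot \frac{1}{2} \left(-3\right)\right) \left(-5 - 33\right) = \left(6 - -3\right) \left(-38\right) = \left(6 + 3\right) \left(-38\right) = 9 \left(-38\right) = -342$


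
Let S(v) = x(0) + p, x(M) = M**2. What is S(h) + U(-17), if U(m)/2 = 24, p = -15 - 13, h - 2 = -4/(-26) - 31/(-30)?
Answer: 20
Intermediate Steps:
h = 1243/390 (h = 2 + (-4/(-26) - 31/(-30)) = 2 + (-4*(-1/26) - 31*(-1/30)) = 2 + (2/13 + 31/30) = 2 + 463/390 = 1243/390 ≈ 3.1872)
p = -28
U(m) = 48 (U(m) = 2*24 = 48)
S(v) = -28 (S(v) = 0**2 - 28 = 0 - 28 = -28)
S(h) + U(-17) = -28 + 48 = 20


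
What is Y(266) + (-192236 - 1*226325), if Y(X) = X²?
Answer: -347805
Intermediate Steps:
Y(266) + (-192236 - 1*226325) = 266² + (-192236 - 1*226325) = 70756 + (-192236 - 226325) = 70756 - 418561 = -347805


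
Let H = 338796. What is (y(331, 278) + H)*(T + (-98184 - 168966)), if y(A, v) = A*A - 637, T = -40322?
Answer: -137661363840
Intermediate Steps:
y(A, v) = -637 + A² (y(A, v) = A² - 637 = -637 + A²)
(y(331, 278) + H)*(T + (-98184 - 168966)) = ((-637 + 331²) + 338796)*(-40322 + (-98184 - 168966)) = ((-637 + 109561) + 338796)*(-40322 - 267150) = (108924 + 338796)*(-307472) = 447720*(-307472) = -137661363840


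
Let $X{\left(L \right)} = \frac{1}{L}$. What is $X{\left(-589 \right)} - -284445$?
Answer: $\frac{167538104}{589} \approx 2.8445 \cdot 10^{5}$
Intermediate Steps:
$X{\left(-589 \right)} - -284445 = \frac{1}{-589} - -284445 = - \frac{1}{589} + 284445 = \frac{167538104}{589}$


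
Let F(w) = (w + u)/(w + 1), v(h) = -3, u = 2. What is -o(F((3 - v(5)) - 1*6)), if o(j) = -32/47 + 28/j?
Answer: -626/47 ≈ -13.319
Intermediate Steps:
F(w) = (2 + w)/(1 + w) (F(w) = (w + 2)/(w + 1) = (2 + w)/(1 + w))
o(j) = -32/47 + 28/j (o(j) = -32*1/47 + 28/j = -32/47 + 28/j)
-o(F((3 - v(5)) - 1*6)) = -(-32/47 + 28/(((2 + ((3 - 1*(-3)) - 1*6))/(1 + ((3 - 1*(-3)) - 1*6))))) = -(-32/47 + 28/(((2 + ((3 + 3) - 6))/(1 + ((3 + 3) - 6))))) = -(-32/47 + 28/(((2 + (6 - 6))/(1 + (6 - 6))))) = -(-32/47 + 28/(((2 + 0)/(1 + 0)))) = -(-32/47 + 28/((2/1))) = -(-32/47 + 28/((1*2))) = -(-32/47 + 28/2) = -(-32/47 + 28*(½)) = -(-32/47 + 14) = -1*626/47 = -626/47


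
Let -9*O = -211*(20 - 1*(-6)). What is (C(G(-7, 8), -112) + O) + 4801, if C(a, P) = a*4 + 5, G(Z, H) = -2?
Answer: 48668/9 ≈ 5407.6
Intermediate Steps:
O = 5486/9 (O = -(-211)*(20 - 1*(-6))/9 = -(-211)*(20 + 6)/9 = -(-211)*26/9 = -1/9*(-5486) = 5486/9 ≈ 609.56)
C(a, P) = 5 + 4*a (C(a, P) = 4*a + 5 = 5 + 4*a)
(C(G(-7, 8), -112) + O) + 4801 = ((5 + 4*(-2)) + 5486/9) + 4801 = ((5 - 8) + 5486/9) + 4801 = (-3 + 5486/9) + 4801 = 5459/9 + 4801 = 48668/9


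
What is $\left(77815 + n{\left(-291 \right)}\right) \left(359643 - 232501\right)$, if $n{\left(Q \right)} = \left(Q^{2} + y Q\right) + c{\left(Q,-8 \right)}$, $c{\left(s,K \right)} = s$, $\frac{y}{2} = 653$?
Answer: $-27696740422$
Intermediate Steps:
$y = 1306$ ($y = 2 \cdot 653 = 1306$)
$n{\left(Q \right)} = Q^{2} + 1307 Q$ ($n{\left(Q \right)} = \left(Q^{2} + 1306 Q\right) + Q = Q^{2} + 1307 Q$)
$\left(77815 + n{\left(-291 \right)}\right) \left(359643 - 232501\right) = \left(77815 - 291 \left(1307 - 291\right)\right) \left(359643 - 232501\right) = \left(77815 - 295656\right) 127142 = \left(-217841\right) 127142 = -27696740422$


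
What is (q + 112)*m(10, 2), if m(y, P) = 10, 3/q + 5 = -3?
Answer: 4465/4 ≈ 1116.3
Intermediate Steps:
q = -3/8 (q = 3/(-5 - 3) = 3/(-8) = 3*(-⅛) = -3/8 ≈ -0.37500)
(q + 112)*m(10, 2) = (-3/8 + 112)*10 = (893/8)*10 = 4465/4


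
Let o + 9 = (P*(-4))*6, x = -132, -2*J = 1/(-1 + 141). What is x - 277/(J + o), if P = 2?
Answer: -2029292/15961 ≈ -127.14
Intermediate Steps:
J = -1/280 (J = -1/(2*(-1 + 141)) = -½/140 = -½*1/140 = -1/280 ≈ -0.0035714)
o = -57 (o = -9 + (2*(-4))*6 = -9 - 8*6 = -9 - 48 = -57)
x - 277/(J + o) = -132 - 277/(-1/280 - 57) = -132 - 277/(-15961/280) = -132 - 277*(-280)/15961 = -132 - 1*(-77560/15961) = -132 + 77560/15961 = -2029292/15961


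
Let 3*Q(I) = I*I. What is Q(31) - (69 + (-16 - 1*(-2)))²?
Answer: -8114/3 ≈ -2704.7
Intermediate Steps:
Q(I) = I²/3 (Q(I) = (I*I)/3 = I²/3)
Q(31) - (69 + (-16 - 1*(-2)))² = (⅓)*31² - (69 + (-16 - 1*(-2)))² = (⅓)*961 - (69 + (-16 + 2))² = 961/3 - (69 - 14)² = 961/3 - 1*55² = 961/3 - 1*3025 = 961/3 - 3025 = -8114/3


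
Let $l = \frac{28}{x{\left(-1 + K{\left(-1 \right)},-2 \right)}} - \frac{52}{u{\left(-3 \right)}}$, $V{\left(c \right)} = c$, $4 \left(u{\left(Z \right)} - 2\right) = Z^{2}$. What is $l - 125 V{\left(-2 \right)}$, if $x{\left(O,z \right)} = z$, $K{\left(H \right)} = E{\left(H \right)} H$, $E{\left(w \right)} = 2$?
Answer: $\frac{3804}{17} \approx 223.76$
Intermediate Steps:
$u{\left(Z \right)} = 2 + \frac{Z^{2}}{4}$
$K{\left(H \right)} = 2 H$
$l = - \frac{446}{17}$ ($l = \frac{28}{-2} - \frac{52}{2 + \frac{\left(-3\right)^{2}}{4}} = 28 \left(- \frac{1}{2}\right) - \frac{52}{2 + \frac{1}{4} \cdot 9} = -14 - \frac{52}{2 + \frac{9}{4}} = -14 - \frac{52}{\frac{17}{4}} = -14 - \frac{208}{17} = - \frac{446}{17} \approx -26.235$)
$l - 125 V{\left(-2 \right)} = - \frac{446}{17} - -250 = - \frac{446}{17} + 250 = \frac{3804}{17}$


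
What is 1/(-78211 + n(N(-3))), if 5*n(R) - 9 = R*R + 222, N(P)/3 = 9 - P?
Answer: -5/389528 ≈ -1.2836e-5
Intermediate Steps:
N(P) = 27 - 3*P (N(P) = 3*(9 - P) = 27 - 3*P)
n(R) = 231/5 + R²/5 (n(R) = 9/5 + (R*R + 222)/5 = 9/5 + (R² + 222)/5 = 9/5 + (222 + R²)/5 = 9/5 + (222/5 + R²/5) = 231/5 + R²/5)
1/(-78211 + n(N(-3))) = 1/(-78211 + (231/5 + (27 - 3*(-3))²/5)) = 1/(-78211 + (231/5 + (27 + 9)²/5)) = 1/(-78211 + (231/5 + (⅕)*36²)) = 1/(-78211 + (231/5 + (⅕)*1296)) = 1/(-78211 + (231/5 + 1296/5)) = 1/(-78211 + 1527/5) = 1/(-389528/5) = -5/389528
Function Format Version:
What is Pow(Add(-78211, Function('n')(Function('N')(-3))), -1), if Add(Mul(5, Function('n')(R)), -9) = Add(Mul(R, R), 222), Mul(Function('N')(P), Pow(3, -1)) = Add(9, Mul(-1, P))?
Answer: Rational(-5, 389528) ≈ -1.2836e-5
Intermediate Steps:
Function('N')(P) = Add(27, Mul(-3, P)) (Function('N')(P) = Mul(3, Add(9, Mul(-1, P))) = Add(27, Mul(-3, P)))
Function('n')(R) = Add(Rational(231, 5), Mul(Rational(1, 5), Pow(R, 2))) (Function('n')(R) = Add(Rational(9, 5), Mul(Rational(1, 5), Add(Mul(R, R), 222))) = Add(Rational(9, 5), Mul(Rational(1, 5), Add(Pow(R, 2), 222))) = Add(Rational(9, 5), Mul(Rational(1, 5), Add(222, Pow(R, 2)))) = Add(Rational(9, 5), Add(Rational(222, 5), Mul(Rational(1, 5), Pow(R, 2)))) = Add(Rational(231, 5), Mul(Rational(1, 5), Pow(R, 2))))
Pow(Add(-78211, Function('n')(Function('N')(-3))), -1) = Pow(Add(-78211, Add(Rational(231, 5), Mul(Rational(1, 5), Pow(Add(27, Mul(-3, -3)), 2)))), -1) = Pow(Add(-78211, Add(Rational(231, 5), Mul(Rational(1, 5), Pow(Add(27, 9), 2)))), -1) = Pow(Add(-78211, Add(Rational(231, 5), Mul(Rational(1, 5), Pow(36, 2)))), -1) = Pow(Add(-78211, Add(Rational(231, 5), Mul(Rational(1, 5), 1296))), -1) = Pow(Add(-78211, Add(Rational(231, 5), Rational(1296, 5))), -1) = Pow(Add(-78211, Rational(1527, 5)), -1) = Pow(Rational(-389528, 5), -1) = Rational(-5, 389528)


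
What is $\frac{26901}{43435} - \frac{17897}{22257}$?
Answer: $- \frac{25517234}{138104685} \approx -0.18477$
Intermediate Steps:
$\frac{26901}{43435} - \frac{17897}{22257} = 26901 \cdot \frac{1}{43435} - \frac{17897}{22257} = \frac{3843}{6205} - \frac{17897}{22257} = - \frac{25517234}{138104685}$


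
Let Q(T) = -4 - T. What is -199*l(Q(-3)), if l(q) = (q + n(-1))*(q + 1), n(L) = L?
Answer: 0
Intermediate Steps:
l(q) = (1 + q)*(-1 + q) (l(q) = (q - 1)*(q + 1) = (-1 + q)*(1 + q) = (1 + q)*(-1 + q))
-199*l(Q(-3)) = -199*(-1 + (-4 - 1*(-3))²) = -199*(-1 + (-4 + 3)²) = -199*(-1 + (-1)²) = -199*(-1 + 1) = -199*0 = 0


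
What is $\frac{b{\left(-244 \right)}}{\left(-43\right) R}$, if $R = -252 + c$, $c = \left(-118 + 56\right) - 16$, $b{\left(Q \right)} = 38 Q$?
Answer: $- \frac{4636}{7095} \approx -0.65342$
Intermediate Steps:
$c = -78$ ($c = -62 - 16 = -78$)
$R = -330$ ($R = -252 - 78 = -330$)
$\frac{b{\left(-244 \right)}}{\left(-43\right) R} = \frac{38 \left(-244\right)}{\left(-43\right) \left(-330\right)} = - \frac{9272}{14190} = \left(-9272\right) \frac{1}{14190} = - \frac{4636}{7095}$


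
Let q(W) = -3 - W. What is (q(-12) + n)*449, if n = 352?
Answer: 162089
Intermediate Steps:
(q(-12) + n)*449 = ((-3 - 1*(-12)) + 352)*449 = ((-3 + 12) + 352)*449 = (9 + 352)*449 = 361*449 = 162089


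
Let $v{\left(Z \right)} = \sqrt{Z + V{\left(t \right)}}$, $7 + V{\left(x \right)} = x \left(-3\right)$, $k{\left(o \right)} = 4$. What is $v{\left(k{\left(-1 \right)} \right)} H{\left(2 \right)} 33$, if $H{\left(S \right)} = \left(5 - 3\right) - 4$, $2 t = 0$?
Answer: $- 66 i \sqrt{3} \approx - 114.32 i$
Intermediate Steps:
$t = 0$ ($t = \frac{1}{2} \cdot 0 = 0$)
$H{\left(S \right)} = -2$ ($H{\left(S \right)} = 2 - 4 = -2$)
$V{\left(x \right)} = -7 - 3 x$ ($V{\left(x \right)} = -7 + x \left(-3\right) = -7 - 3 x$)
$v{\left(Z \right)} = \sqrt{-7 + Z}$ ($v{\left(Z \right)} = \sqrt{Z - 7} = \sqrt{-7 + Z}$)
$v{\left(k{\left(-1 \right)} \right)} H{\left(2 \right)} 33 = \sqrt{-7 + 4} \left(-2\right) 33 = \sqrt{-3} \left(-2\right) 33 = i \sqrt{3} \left(-2\right) 33 = - 2 i \sqrt{3} \cdot 33 = - 66 i \sqrt{3}$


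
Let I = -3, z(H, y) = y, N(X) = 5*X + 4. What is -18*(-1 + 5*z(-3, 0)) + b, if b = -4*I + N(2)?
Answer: 44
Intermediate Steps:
N(X) = 4 + 5*X
b = 26 (b = -4*(-3) + (4 + 5*2) = 12 + (4 + 10) = 12 + 14 = 26)
-18*(-1 + 5*z(-3, 0)) + b = -18*(-1 + 5*0) + 26 = -18*(-1 + 0) + 26 = -18*(-1) + 26 = 18 + 26 = 44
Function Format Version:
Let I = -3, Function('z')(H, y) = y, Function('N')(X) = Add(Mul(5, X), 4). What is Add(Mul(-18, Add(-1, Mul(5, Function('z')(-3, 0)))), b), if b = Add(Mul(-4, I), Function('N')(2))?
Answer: 44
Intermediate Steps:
Function('N')(X) = Add(4, Mul(5, X))
b = 26 (b = Add(Mul(-4, -3), Add(4, Mul(5, 2))) = Add(12, Add(4, 10)) = Add(12, 14) = 26)
Add(Mul(-18, Add(-1, Mul(5, Function('z')(-3, 0)))), b) = Add(Mul(-18, Add(-1, Mul(5, 0))), 26) = Add(Mul(-18, Add(-1, 0)), 26) = Add(Mul(-18, -1), 26) = Add(18, 26) = 44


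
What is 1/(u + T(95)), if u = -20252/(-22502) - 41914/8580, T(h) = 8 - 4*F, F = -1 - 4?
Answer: 48266790/1159123453 ≈ 0.041641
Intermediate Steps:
F = -5
T(h) = 28 (T(h) = 8 - 4*(-5) = 8 + 20 = 28)
u = -192346667/48266790 (u = -20252*(-1/22502) - 41914*1/8580 = 10126/11251 - 20957/4290 = -192346667/48266790 ≈ -3.9851)
1/(u + T(95)) = 1/(-192346667/48266790 + 28) = 1/(1159123453/48266790) = 48266790/1159123453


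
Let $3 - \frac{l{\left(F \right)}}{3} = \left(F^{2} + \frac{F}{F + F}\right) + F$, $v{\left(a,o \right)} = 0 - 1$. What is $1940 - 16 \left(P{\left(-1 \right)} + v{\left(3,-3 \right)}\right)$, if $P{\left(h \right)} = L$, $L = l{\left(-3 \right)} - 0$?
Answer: $2124$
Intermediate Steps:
$v{\left(a,o \right)} = -1$ ($v{\left(a,o \right)} = 0 - 1 = -1$)
$l{\left(F \right)} = \frac{15}{2} - 3 F - 3 F^{2}$ ($l{\left(F \right)} = 9 - 3 \left(\left(F^{2} + \frac{F}{F + F}\right) + F\right) = 9 - 3 \left(\left(F^{2} + \frac{F}{2 F}\right) + F\right) = 9 - 3 \left(\left(F^{2} + \frac{1}{2 F} F\right) + F\right) = 9 - 3 \left(\left(F^{2} + \frac{1}{2}\right) + F\right) = 9 - 3 \left(\left(\frac{1}{2} + F^{2}\right) + F\right) = 9 - 3 \left(\frac{1}{2} + F + F^{2}\right) = 9 - \left(\frac{3}{2} + 3 F + 3 F^{2}\right) = \frac{15}{2} - 3 F - 3 F^{2}$)
$L = - \frac{21}{2}$ ($L = \left(\frac{15}{2} - -9 - 3 \left(-3\right)^{2}\right) - 0 = \left(\frac{15}{2} + 9 - 27\right) + 0 = - \frac{21}{2} + 0 = - \frac{21}{2} \approx -10.5$)
$P{\left(h \right)} = - \frac{21}{2}$
$1940 - 16 \left(P{\left(-1 \right)} + v{\left(3,-3 \right)}\right) = 1940 - 16 \left(- \frac{21}{2} - 1\right) = 1940 - 16 \left(- \frac{23}{2}\right) = 1940 - -184 = 1940 + 184 = 2124$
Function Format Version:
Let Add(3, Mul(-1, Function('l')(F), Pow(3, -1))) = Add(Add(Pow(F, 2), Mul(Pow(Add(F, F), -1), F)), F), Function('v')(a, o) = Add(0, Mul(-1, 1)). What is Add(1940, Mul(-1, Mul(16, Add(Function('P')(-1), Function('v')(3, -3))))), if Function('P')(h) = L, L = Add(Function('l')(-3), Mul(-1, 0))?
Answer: 2124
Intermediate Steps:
Function('v')(a, o) = -1 (Function('v')(a, o) = Add(0, -1) = -1)
Function('l')(F) = Add(Rational(15, 2), Mul(-3, F), Mul(-3, Pow(F, 2))) (Function('l')(F) = Add(9, Mul(-3, Add(Add(Pow(F, 2), Mul(Pow(Add(F, F), -1), F)), F))) = Add(9, Mul(-3, Add(Add(Pow(F, 2), Mul(Pow(Mul(2, F), -1), F)), F))) = Add(9, Mul(-3, Add(Add(Pow(F, 2), Mul(Mul(Rational(1, 2), Pow(F, -1)), F)), F))) = Add(9, Mul(-3, Add(Add(Pow(F, 2), Rational(1, 2)), F))) = Add(9, Mul(-3, Add(Add(Rational(1, 2), Pow(F, 2)), F))) = Add(9, Mul(-3, Add(Rational(1, 2), F, Pow(F, 2)))) = Add(9, Add(Rational(-3, 2), Mul(-3, F), Mul(-3, Pow(F, 2)))) = Add(Rational(15, 2), Mul(-3, F), Mul(-3, Pow(F, 2))))
L = Rational(-21, 2) (L = Add(Add(Rational(15, 2), Mul(-3, -3), Mul(-3, Pow(-3, 2))), Mul(-1, 0)) = Add(Add(Rational(15, 2), 9, Mul(-3, 9)), 0) = Add(Add(Rational(15, 2), 9, -27), 0) = Add(Rational(-21, 2), 0) = Rational(-21, 2) ≈ -10.500)
Function('P')(h) = Rational(-21, 2)
Add(1940, Mul(-1, Mul(16, Add(Function('P')(-1), Function('v')(3, -3))))) = Add(1940, Mul(-1, Mul(16, Add(Rational(-21, 2), -1)))) = Add(1940, Mul(-1, Mul(16, Rational(-23, 2)))) = Add(1940, Mul(-1, -184)) = Add(1940, 184) = 2124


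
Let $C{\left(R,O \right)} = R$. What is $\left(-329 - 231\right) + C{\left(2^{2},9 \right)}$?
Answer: $-556$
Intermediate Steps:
$\left(-329 - 231\right) + C{\left(2^{2},9 \right)} = \left(-329 - 231\right) + 2^{2} = -560 + 4 = -556$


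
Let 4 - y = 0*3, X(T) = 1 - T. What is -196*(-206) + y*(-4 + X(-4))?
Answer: 40380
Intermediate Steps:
y = 4 (y = 4 - 0*3 = 4 - 1*0 = 4 + 0 = 4)
-196*(-206) + y*(-4 + X(-4)) = -196*(-206) + 4*(-4 + (1 - 1*(-4))) = 40376 + 4*(-4 + (1 + 4)) = 40376 + 4*(-4 + 5) = 40376 + 4*1 = 40376 + 4 = 40380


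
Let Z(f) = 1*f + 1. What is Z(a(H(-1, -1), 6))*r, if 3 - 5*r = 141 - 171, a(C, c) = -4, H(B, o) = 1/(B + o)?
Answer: -99/5 ≈ -19.800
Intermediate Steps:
r = 33/5 (r = ⅗ - (141 - 171)/5 = ⅗ - ⅕*(-30) = ⅗ + 6 = 33/5 ≈ 6.6000)
Z(f) = 1 + f (Z(f) = f + 1 = 1 + f)
Z(a(H(-1, -1), 6))*r = (1 - 4)*(33/5) = -3*33/5 = -99/5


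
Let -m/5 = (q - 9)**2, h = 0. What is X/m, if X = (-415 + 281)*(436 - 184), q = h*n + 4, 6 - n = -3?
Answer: 33768/125 ≈ 270.14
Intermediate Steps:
n = 9 (n = 6 - 1*(-3) = 6 + 3 = 9)
q = 4 (q = 0*9 + 4 = 0 + 4 = 4)
X = -33768 (X = -134*252 = -33768)
m = -125 (m = -5*(4 - 9)**2 = -5*(-5)**2 = -5*25 = -125)
X/m = -33768/(-125) = -33768*(-1/125) = 33768/125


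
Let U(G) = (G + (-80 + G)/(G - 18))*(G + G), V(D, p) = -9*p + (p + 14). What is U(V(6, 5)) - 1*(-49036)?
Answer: 552890/11 ≈ 50263.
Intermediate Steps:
V(D, p) = 14 - 8*p (V(D, p) = -9*p + (14 + p) = 14 - 8*p)
U(G) = 2*G*(G + (-80 + G)/(-18 + G)) (U(G) = (G + (-80 + G)/(-18 + G))*(2*G) = 2*G*(G + (-80 + G)/(-18 + G)))
U(V(6, 5)) - 1*(-49036) = 2*(14 - 8*5)*(-80 + (14 - 8*5)² - 17*(14 - 8*5))/(-18 + (14 - 8*5)) - 1*(-49036) = 2*(14 - 40)*(-80 + (14 - 40)² - 17*(14 - 40))/(-18 + (14 - 40)) + 49036 = 2*(-26)*(-80 + (-26)² - 17*(-26))/(-18 - 26) + 49036 = 2*(-26)*(-80 + 676 + 442)/(-44) + 49036 = 2*(-26)*(-1/44)*1038 + 49036 = 13494/11 + 49036 = 552890/11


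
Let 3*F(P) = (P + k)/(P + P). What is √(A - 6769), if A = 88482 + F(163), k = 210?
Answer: √78157541886/978 ≈ 285.86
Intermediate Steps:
F(P) = (210 + P)/(6*P) (F(P) = ((P + 210)/(P + P))/3 = ((210 + P)/((2*P)))/3 = ((210 + P)*(1/(2*P)))/3 = ((210 + P)/(2*P))/3 = (210 + P)/(6*P))
A = 86535769/978 (A = 88482 + (⅙)*(210 + 163)/163 = 88482 + (⅙)*(1/163)*373 = 88482 + 373/978 = 86535769/978 ≈ 88482.)
√(A - 6769) = √(86535769/978 - 6769) = √(79915687/978) = √78157541886/978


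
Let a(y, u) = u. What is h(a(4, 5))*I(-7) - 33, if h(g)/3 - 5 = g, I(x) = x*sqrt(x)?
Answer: -33 - 210*I*sqrt(7) ≈ -33.0 - 555.61*I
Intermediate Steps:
I(x) = x**(3/2)
h(g) = 15 + 3*g
h(a(4, 5))*I(-7) - 33 = (15 + 3*5)*(-7)**(3/2) - 33 = (15 + 15)*(-7*I*sqrt(7)) - 33 = 30*(-7*I*sqrt(7)) - 33 = -210*I*sqrt(7) - 33 = -33 - 210*I*sqrt(7)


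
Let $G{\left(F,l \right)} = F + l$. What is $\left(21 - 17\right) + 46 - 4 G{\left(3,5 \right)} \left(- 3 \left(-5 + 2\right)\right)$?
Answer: $-13244$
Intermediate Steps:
$\left(21 - 17\right) + 46 - 4 G{\left(3,5 \right)} \left(- 3 \left(-5 + 2\right)\right) = \left(21 - 17\right) + 46 - 4 \left(3 + 5\right) \left(- 3 \left(-5 + 2\right)\right) = \left(21 - 17\right) + 46 \left(-4\right) 8 \left(\left(-3\right) \left(-3\right)\right) = 4 + 46 \left(\left(-32\right) 9\right) = 4 + 46 \left(-288\right) = 4 - 13248 = -13244$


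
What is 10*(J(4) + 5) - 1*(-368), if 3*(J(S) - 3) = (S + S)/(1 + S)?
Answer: 1360/3 ≈ 453.33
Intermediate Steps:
J(S) = 3 + 2*S/(3*(1 + S)) (J(S) = 3 + ((S + S)/(1 + S))/3 = 3 + ((2*S)/(1 + S))/3 = 3 + (2*S/(1 + S))/3 = 3 + 2*S/(3*(1 + S)))
10*(J(4) + 5) - 1*(-368) = 10*((9 + 11*4)/(3*(1 + 4)) + 5) - 1*(-368) = 10*((⅓)*(9 + 44)/5 + 5) + 368 = 10*((⅓)*(⅕)*53 + 5) + 368 = 10*(53/15 + 5) + 368 = 10*(128/15) + 368 = 256/3 + 368 = 1360/3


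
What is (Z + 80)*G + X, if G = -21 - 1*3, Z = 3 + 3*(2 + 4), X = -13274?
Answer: -15698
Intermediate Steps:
Z = 21 (Z = 3 + 3*6 = 3 + 18 = 21)
G = -24 (G = -21 - 3 = -24)
(Z + 80)*G + X = (21 + 80)*(-24) - 13274 = 101*(-24) - 13274 = -2424 - 13274 = -15698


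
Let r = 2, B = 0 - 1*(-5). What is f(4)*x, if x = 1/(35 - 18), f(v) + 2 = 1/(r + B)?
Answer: -13/119 ≈ -0.10924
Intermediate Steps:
B = 5 (B = 0 + 5 = 5)
f(v) = -13/7 (f(v) = -2 + 1/(2 + 5) = -2 + 1/7 = -2 + ⅐ = -13/7)
x = 1/17 ≈ 0.058824
f(4)*x = -13/7*1/17 = -13/119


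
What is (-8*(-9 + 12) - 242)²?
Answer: 70756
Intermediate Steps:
(-8*(-9 + 12) - 242)² = (-8*3 - 242)² = (-24 - 242)² = (-266)² = 70756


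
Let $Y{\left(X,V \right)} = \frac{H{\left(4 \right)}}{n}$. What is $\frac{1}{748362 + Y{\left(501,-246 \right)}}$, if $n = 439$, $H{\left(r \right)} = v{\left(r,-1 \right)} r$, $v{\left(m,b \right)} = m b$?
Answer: $\frac{439}{328530902} \approx 1.3363 \cdot 10^{-6}$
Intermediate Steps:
$v{\left(m,b \right)} = b m$
$H{\left(r \right)} = - r^{2}$ ($H{\left(r \right)} = - r r = - r^{2}$)
$Y{\left(X,V \right)} = - \frac{16}{439}$ ($Y{\left(X,V \right)} = \frac{\left(-1\right) 4^{2}}{439} = \left(-1\right) 16 \cdot \frac{1}{439} = \left(-16\right) \frac{1}{439} = - \frac{16}{439}$)
$\frac{1}{748362 + Y{\left(501,-246 \right)}} = \frac{1}{748362 - \frac{16}{439}} = \frac{1}{\frac{328530902}{439}} = \frac{439}{328530902}$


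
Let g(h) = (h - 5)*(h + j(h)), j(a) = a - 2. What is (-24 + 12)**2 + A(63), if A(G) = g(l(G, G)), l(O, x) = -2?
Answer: 186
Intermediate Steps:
j(a) = -2 + a
g(h) = (-5 + h)*(-2 + 2*h) (g(h) = (h - 5)*(h + (-2 + h)) = (-5 + h)*(-2 + 2*h))
A(G) = 42 (A(G) = 10 - 12*(-2) + 2*(-2)**2 = 10 + 24 + 2*4 = 10 + 24 + 8 = 42)
(-24 + 12)**2 + A(63) = (-24 + 12)**2 + 42 = (-12)**2 + 42 = 144 + 42 = 186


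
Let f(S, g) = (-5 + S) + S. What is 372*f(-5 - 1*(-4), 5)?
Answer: -2604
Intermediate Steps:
f(S, g) = -5 + 2*S
372*f(-5 - 1*(-4), 5) = 372*(-5 + 2*(-5 - 1*(-4))) = 372*(-5 + 2*(-5 + 4)) = 372*(-5 + 2*(-1)) = 372*(-5 - 2) = 372*(-7) = -2604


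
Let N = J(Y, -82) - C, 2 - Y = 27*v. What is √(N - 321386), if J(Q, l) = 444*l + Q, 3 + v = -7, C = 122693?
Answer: I*√480215 ≈ 692.98*I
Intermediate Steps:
v = -10 (v = -3 - 7 = -10)
Y = 272 (Y = 2 - 27*(-10) = 2 - 1*(-270) = 2 + 270 = 272)
J(Q, l) = Q + 444*l
N = -158829 (N = (272 + 444*(-82)) - 1*122693 = (272 - 36408) - 122693 = -36136 - 122693 = -158829)
√(N - 321386) = √(-158829 - 321386) = √(-480215) = I*√480215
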